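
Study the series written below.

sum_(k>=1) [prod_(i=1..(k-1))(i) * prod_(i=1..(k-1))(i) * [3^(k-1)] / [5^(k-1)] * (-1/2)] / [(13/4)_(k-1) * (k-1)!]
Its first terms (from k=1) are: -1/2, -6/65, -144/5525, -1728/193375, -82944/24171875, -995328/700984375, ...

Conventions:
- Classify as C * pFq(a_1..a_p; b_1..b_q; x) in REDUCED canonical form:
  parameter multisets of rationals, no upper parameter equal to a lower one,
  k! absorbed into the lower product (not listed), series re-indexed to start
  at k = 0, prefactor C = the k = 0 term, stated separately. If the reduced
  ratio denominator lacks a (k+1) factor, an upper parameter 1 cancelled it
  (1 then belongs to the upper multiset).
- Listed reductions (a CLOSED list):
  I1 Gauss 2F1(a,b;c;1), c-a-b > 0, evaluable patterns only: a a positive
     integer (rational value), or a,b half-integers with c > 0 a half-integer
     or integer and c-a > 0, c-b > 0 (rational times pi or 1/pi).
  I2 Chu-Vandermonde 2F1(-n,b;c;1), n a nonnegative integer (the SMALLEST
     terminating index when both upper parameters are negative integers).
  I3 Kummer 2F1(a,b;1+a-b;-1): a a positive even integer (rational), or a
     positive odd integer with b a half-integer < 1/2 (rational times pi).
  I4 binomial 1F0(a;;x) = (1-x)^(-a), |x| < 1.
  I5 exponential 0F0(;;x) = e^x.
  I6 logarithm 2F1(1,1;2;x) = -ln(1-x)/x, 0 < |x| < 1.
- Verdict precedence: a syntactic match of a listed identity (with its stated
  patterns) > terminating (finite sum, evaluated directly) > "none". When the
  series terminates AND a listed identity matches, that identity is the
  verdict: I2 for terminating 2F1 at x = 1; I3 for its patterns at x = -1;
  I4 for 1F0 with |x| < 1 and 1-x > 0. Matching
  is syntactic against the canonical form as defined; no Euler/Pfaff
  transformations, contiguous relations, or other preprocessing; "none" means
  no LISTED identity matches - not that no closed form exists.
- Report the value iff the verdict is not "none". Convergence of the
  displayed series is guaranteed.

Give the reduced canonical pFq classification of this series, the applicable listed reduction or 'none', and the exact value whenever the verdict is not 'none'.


The series (x = 3/5) is 2F1: upper {1, 1}, lower {13/4}, prefactor -1/2. Verdict: none - this 2F1 at x = 3/5 matches no listed pattern, and upper {1, 1} holds no stopper.

Key step: from the first term -1/2: the running product (C = -1/2) telescopes to a rising factorial.
Ratio: r(k) = (3/5) * (k+1) (k+1) / [(k+13/4) (k+1)] - poly over poly, x = (3/5) from leading terms; C = -1/2 at k = 0.


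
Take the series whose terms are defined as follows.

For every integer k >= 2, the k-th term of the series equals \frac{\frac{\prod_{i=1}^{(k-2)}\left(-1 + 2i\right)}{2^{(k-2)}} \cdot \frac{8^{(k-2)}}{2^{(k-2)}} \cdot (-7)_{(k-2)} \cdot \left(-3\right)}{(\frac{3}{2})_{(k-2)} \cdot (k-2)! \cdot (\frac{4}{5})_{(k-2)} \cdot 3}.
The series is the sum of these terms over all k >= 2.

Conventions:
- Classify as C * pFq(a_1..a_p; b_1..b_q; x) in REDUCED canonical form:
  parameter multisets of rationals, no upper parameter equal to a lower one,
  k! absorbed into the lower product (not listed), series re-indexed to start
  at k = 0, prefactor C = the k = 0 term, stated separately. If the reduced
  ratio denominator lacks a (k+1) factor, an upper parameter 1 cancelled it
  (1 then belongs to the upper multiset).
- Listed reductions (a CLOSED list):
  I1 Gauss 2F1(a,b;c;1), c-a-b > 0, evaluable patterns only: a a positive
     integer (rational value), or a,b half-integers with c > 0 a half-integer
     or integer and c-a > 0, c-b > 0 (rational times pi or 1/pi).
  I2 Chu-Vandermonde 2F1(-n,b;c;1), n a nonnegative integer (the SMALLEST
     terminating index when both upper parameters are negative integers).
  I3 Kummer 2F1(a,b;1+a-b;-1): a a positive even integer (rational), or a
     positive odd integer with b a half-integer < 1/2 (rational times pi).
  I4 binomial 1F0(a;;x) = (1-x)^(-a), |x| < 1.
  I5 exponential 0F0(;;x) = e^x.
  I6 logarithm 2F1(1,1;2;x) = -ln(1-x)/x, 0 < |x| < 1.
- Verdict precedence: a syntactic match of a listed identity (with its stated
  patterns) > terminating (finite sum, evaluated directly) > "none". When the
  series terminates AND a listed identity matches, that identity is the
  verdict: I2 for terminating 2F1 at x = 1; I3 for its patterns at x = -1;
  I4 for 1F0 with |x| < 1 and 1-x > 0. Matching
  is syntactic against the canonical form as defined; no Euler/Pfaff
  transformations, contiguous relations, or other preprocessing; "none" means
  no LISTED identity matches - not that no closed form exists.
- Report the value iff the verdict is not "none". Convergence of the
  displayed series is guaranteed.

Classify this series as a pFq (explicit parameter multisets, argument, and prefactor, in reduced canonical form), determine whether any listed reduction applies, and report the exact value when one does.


First insight: with t_0 = -1, the constant factors (C = -1) combine into one prefactor.
Ratio: r(k) = 4 * (k-7) (k+\frac{1}{2}) / [(k+\frac{4}{5}) (k+\frac{3}{2}) (k+1)] - rational in k, leading ratio 4; with t_0 = -1, classification follows.

This is -1 * 2F2(-7, \frac{1}{2}; \frac{4}{5}, \frac{3}{2}; 4) in reduced canonical form. Verdict: terminating - no listed pattern fits, but -7 in the upper list cuts the series at k = 7; direct evaluation. Exact value: \frac{133208828}{759485727}.


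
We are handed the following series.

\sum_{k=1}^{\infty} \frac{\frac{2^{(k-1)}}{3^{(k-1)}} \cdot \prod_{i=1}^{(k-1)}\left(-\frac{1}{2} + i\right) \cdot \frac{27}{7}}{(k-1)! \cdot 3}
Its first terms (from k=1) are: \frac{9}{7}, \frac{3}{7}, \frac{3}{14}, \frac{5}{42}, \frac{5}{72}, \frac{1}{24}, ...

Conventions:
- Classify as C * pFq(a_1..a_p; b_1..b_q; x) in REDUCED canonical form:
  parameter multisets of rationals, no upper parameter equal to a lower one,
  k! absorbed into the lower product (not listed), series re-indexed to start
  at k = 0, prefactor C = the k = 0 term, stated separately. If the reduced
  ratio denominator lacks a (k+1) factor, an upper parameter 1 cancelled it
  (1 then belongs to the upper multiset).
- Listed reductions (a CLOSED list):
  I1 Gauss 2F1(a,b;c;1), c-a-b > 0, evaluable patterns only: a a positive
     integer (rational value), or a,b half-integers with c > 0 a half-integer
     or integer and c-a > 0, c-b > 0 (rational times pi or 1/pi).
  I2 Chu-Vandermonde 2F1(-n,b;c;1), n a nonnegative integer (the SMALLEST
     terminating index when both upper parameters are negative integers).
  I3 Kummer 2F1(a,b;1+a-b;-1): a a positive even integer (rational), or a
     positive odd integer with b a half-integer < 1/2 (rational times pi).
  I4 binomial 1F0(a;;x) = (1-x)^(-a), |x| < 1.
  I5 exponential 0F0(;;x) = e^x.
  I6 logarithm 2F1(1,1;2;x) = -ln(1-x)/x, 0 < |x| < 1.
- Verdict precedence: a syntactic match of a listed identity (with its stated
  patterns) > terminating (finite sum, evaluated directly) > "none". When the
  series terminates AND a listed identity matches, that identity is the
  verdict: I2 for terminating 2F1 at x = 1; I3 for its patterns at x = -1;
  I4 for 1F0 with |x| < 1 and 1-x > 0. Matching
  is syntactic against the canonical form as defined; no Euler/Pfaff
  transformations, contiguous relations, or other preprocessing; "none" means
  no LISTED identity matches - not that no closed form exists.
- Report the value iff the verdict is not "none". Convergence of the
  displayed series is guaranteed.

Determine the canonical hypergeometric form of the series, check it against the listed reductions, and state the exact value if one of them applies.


With C = \frac{9}{7}: the canonical form is 1F0(\frac{1}{2}; -; \frac{2}{3}). Verdict: binomial (I4) applies (the 1F0 binomial series: exponent -1/2, x = \frac{2}{3}). Hence: \frac{9}{7} \cdot \left(\frac{1}{3}\right)^{-\frac{1}{2}}.

The tell: with t_0 = \frac{9}{7}, the two geometric factors (C = 9/7, x = 2/3) combine into one argument.
Term ratio: r(k) = \frac{2}{3} * (k+\frac{1}{2}) / [(k+1)] - poly over poly, x = \frac{2}{3} from leading terms; C = \frac{9}{7} at k = 0.


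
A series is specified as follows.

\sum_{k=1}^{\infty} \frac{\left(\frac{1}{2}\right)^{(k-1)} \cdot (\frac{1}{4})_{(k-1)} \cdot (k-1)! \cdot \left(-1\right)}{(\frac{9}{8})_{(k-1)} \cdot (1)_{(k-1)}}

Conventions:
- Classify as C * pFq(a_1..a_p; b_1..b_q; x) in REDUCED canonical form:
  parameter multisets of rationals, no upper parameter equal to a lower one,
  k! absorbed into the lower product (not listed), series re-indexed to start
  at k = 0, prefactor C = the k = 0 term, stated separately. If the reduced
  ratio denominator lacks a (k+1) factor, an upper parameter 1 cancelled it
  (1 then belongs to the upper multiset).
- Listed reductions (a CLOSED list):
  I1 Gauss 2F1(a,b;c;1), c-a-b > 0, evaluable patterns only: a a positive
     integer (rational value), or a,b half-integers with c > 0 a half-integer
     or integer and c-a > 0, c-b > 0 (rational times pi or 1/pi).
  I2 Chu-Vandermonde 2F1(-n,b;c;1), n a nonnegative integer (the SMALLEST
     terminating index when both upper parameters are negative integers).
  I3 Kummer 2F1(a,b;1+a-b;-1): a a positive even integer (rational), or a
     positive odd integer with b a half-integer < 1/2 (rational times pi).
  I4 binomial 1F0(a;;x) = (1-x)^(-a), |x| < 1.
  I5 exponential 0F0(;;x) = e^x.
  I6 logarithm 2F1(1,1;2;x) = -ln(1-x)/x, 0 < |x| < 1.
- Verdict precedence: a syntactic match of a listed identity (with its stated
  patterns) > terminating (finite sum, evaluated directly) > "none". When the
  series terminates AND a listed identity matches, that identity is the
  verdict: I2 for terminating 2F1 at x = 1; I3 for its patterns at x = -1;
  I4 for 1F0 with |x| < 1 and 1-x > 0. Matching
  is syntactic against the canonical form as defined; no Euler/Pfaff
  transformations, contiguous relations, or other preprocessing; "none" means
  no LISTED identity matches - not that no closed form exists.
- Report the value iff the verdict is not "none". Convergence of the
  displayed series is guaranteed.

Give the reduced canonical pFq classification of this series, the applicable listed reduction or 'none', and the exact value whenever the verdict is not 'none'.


x = \frac{1}{2} here; the reduced form reads 2F1, upper {\frac{1}{4}, 1}, lower {\frac{9}{8}}, C = -1. Verdict: none. Every listed pattern misses the 2F1 form at \frac{1}{2}, upper {\frac{1}{4}, 1}.

Structural cue: t_0 being -1, (1)_k (C = -1, x = 1/2) is k! itself.
Step ratio: r(k) = \frac{1}{2} * (k+\frac{1}{4}) (k+1) / [(k+\frac{9}{8}) (k+1)] - rational in k. x = \frac{1}{2}; t_0 = -1; negate the roots.


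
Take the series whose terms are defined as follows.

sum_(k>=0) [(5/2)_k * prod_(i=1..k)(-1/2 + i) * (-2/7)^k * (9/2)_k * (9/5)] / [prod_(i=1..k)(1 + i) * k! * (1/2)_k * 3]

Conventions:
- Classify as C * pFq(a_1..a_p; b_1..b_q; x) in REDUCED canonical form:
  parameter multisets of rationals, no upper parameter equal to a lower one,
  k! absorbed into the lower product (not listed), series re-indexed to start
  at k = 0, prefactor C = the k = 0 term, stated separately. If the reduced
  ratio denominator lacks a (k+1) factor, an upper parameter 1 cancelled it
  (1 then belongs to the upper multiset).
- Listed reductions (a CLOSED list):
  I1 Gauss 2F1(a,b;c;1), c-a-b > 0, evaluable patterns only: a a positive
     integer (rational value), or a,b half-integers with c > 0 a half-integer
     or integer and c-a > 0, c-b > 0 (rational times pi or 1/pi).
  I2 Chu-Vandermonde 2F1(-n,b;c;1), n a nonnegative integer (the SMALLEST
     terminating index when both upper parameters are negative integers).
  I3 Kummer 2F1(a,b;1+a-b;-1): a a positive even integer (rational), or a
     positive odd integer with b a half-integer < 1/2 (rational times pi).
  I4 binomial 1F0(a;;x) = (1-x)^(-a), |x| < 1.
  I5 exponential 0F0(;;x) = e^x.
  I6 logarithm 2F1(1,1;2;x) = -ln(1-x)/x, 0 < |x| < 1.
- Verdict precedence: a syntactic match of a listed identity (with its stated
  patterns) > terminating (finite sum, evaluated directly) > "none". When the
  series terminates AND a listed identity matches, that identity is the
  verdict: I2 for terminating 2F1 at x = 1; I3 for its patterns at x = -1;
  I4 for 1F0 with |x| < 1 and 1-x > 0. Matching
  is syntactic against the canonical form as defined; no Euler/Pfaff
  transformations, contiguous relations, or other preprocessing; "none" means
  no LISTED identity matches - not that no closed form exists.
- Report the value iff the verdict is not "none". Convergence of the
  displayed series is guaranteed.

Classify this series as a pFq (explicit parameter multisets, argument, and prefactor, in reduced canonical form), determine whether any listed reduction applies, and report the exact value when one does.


With C = 3/5: the canonical form is 2F1(5/2, 9/2; 2; -2/7). Verdict: no listed reduction: x = -2/7 and upper {5/2, 9/2} fail every I1-I6 pattern.

The tell: t_0 = 3/5 here, and the constant factors (C = 3/5) combine into one prefactor.
Adjacent-term ratio: r(k) = (-2/7) * (k+5/2) (k+9/2) / [(k+2) (k+1)] - rational; roots negated = parameters, x = (-2/7), C = 3/5.


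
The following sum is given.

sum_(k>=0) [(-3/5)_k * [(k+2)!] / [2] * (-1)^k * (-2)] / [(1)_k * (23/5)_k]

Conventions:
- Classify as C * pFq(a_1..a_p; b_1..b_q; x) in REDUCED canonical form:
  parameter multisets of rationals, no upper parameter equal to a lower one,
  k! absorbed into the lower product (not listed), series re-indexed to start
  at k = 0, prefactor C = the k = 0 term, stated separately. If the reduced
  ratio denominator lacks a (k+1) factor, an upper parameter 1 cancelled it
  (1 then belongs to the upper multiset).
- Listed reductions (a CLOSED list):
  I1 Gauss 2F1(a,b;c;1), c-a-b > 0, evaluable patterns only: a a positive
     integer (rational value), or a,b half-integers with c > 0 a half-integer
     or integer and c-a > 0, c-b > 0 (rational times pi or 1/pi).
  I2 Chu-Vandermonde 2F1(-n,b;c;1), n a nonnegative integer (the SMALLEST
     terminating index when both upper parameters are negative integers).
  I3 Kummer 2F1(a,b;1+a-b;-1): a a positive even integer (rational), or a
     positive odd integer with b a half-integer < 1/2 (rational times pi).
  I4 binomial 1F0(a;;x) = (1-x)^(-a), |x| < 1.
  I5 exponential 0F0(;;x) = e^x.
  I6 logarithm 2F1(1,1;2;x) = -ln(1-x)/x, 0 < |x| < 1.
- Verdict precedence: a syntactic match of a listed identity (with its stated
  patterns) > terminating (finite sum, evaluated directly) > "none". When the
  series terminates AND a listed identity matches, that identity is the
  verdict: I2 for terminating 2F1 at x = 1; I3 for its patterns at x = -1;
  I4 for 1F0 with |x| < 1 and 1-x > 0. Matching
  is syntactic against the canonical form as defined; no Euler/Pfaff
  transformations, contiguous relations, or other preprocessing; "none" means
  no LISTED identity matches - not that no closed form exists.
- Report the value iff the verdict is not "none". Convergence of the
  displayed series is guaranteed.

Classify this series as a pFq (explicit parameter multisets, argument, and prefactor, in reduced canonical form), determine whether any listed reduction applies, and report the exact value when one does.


The series (x = -1) is 2F1: upper {-3/5, 3}, lower {23/5}, prefactor -2. Verdict: none - this 2F1 at x = -1 matches no listed pattern, and upper {-3/5, 3} holds no stopper.

First insight: t_0 being -2, (1)_k (C = -2) is k! itself.
Step ratio: r(k) = (-1) * (k-3/5) (k+3) / [(k+23/5) (k+1)] - poly over poly, x = (-1) from leading terms; C = -2 at k = 0.


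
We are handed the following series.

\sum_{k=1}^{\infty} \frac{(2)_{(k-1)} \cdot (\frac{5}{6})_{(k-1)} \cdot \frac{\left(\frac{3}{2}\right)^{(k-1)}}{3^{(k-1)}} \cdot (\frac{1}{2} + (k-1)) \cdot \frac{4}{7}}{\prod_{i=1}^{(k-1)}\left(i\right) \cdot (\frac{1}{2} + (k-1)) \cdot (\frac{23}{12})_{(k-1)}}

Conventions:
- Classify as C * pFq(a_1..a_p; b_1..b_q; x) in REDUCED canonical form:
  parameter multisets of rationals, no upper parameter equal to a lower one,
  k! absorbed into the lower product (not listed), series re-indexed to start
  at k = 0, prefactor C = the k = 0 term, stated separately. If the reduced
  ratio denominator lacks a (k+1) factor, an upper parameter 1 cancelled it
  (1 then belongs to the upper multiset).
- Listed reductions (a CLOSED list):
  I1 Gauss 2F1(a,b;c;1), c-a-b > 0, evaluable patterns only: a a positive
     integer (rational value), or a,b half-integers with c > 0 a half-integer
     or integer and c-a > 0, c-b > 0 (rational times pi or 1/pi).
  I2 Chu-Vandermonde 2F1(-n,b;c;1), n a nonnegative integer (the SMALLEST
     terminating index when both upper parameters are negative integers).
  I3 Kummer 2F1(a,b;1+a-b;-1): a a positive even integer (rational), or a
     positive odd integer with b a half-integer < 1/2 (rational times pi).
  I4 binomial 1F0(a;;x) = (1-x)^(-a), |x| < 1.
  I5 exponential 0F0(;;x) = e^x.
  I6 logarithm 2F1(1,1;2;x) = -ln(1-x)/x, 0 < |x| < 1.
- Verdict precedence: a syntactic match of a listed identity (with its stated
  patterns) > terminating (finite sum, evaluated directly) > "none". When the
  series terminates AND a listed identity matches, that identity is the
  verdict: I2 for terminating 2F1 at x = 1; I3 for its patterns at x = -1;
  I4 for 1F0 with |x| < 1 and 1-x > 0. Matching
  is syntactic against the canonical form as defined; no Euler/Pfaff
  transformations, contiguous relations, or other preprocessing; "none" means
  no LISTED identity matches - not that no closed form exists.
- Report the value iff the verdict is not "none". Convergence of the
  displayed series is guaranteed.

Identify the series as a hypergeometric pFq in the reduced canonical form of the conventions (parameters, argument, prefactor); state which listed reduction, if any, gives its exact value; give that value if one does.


With C = \frac{4}{7}: the canonical form is 2F1(\frac{5}{6}, 2; \frac{23}{12}; \frac{1}{2}). Verdict: none - this 2F1 at x = \frac{1}{2} matches no listed pattern, and upper {\frac{5}{6}, 2} holds no stopper.

Structural cue: from the first term \frac{4}{7}: the two k-th powers (prefactor 4/7) combine into one argument.
Adjacent-term ratio: r(k) = \frac{1}{2} * (k+\frac{5}{6}) (k+2) / [(k+\frac{23}{12}) (k+1)] - rational in k, leading ratio \frac{1}{2}; with t_0 = \frac{4}{7}, classification follows.


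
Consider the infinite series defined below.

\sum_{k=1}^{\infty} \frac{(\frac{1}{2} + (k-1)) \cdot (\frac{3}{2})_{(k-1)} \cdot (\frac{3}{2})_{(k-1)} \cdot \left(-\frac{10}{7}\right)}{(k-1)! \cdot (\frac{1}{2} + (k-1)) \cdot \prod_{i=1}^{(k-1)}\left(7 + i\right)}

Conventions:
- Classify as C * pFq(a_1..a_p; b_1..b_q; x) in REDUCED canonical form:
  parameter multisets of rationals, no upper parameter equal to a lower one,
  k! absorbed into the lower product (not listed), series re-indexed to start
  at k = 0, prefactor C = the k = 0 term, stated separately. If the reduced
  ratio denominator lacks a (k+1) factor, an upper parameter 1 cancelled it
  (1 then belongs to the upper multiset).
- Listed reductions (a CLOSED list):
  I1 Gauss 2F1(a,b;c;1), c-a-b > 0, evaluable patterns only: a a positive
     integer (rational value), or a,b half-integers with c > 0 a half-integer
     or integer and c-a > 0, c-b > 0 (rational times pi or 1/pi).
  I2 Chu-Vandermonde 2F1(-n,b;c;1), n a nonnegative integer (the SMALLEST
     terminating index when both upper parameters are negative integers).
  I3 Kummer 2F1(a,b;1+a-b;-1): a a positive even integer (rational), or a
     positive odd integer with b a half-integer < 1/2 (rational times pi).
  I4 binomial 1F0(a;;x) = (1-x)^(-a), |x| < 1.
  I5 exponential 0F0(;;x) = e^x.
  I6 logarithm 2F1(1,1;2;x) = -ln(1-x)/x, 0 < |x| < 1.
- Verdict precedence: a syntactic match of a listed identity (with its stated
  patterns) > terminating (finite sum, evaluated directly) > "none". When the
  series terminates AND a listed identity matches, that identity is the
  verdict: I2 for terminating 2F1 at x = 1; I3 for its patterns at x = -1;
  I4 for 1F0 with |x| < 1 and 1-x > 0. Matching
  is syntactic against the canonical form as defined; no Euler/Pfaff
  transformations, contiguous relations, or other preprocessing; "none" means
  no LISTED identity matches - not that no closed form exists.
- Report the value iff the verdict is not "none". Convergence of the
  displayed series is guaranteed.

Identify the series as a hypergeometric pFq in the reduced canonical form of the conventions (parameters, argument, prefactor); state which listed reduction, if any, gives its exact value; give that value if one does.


This is -\frac{10}{7} * 2F1(\frac{3}{2}, \frac{3}{2}; 8; 1) in reduced canonical form. Verdict: this is Gauss (I1, half-integer pattern) (x = 1; upper {\frac{3}{2}, \frac{3}{2}} half-integers, c = 8 in the evaluable pattern). Hence: \left(-\frac{1048576}{160083}\right) / \pi.

The tell: x = 1 and the lower running product (C = -10/7, x = 1) is a rising factorial.
Term ratio: r(k) = 1 * (k+\frac{3}{2}) (k+\frac{3}{2}) / [(k+8) (k+1)] - rational in k. x = 1; t_0 = -\frac{10}{7}; negate the roots.


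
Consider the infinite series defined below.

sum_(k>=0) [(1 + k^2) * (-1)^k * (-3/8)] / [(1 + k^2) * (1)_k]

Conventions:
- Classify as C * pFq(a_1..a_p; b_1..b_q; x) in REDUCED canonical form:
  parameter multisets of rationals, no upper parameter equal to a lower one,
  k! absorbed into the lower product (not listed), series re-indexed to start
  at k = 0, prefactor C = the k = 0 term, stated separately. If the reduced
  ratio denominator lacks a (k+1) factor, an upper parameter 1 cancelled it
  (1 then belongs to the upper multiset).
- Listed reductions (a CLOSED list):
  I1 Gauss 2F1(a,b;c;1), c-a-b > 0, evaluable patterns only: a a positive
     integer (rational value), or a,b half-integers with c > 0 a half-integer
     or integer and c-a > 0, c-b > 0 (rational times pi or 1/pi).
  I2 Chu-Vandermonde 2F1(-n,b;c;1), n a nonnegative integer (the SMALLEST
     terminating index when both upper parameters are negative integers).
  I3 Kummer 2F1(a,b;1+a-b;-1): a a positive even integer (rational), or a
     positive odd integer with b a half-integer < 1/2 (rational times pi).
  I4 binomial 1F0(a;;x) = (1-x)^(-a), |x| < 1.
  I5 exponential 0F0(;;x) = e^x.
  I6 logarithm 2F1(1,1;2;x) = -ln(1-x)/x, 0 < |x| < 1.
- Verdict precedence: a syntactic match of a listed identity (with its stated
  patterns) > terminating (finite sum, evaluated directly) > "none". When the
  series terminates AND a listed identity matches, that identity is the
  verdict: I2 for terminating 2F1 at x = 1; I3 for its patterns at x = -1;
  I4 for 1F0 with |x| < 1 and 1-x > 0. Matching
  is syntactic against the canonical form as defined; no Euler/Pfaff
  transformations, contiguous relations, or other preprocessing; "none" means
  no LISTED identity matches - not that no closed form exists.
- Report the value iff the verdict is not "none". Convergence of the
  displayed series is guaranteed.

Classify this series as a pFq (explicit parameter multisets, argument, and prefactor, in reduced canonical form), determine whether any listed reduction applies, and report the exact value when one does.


Key step: with t_0 = -3/8, striking the common factor k^2 + 1 reduces the term (C = -3/8, x = -1).
Consecutive-term ratio: r(k) = (-1) * 1 / [(k+1)] ; factor over Q: parameters, x = (-1), and C = -3/8.

Canonical form: C = -3/8 times 0F0 with upper {-}, lower {-}, x = -1. Verdict: the exponential series (I5) applies (the 0F0 exponential series at x = -1). Its exact value is (-3/8) * e^(-1).


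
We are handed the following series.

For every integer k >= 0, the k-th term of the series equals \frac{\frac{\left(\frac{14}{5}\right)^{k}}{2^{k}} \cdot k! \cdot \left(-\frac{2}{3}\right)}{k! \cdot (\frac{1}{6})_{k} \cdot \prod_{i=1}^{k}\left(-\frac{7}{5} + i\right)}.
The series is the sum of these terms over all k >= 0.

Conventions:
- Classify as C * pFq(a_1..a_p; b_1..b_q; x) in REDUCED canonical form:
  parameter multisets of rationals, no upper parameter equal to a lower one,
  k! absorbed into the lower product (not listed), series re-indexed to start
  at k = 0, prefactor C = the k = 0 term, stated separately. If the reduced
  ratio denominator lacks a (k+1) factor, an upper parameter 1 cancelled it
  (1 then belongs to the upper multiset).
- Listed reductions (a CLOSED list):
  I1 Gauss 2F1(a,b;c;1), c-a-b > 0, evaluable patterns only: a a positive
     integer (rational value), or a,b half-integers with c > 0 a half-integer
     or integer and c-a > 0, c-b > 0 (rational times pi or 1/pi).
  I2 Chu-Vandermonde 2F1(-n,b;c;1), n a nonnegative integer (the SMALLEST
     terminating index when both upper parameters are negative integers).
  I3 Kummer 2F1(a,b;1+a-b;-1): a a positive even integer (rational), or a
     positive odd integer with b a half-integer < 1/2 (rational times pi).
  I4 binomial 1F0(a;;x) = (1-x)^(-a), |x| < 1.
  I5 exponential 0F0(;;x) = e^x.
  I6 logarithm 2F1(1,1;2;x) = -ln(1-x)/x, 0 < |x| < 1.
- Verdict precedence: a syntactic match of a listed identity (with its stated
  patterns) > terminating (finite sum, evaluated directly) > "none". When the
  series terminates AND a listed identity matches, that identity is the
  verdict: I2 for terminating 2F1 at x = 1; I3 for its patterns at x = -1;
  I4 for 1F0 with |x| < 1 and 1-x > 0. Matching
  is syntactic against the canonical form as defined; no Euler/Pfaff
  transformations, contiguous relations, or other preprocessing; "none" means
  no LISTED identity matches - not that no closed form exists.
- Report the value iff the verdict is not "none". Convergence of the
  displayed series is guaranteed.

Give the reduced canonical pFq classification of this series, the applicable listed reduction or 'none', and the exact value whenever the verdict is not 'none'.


Key step: from the first term -\frac{2}{3}: the two k-th powers (C = -2/3, x = 7/5) combine into one argument.
Term ratio: r(k) = \frac{7}{5} * (k+1) / [(k-\frac{2}{5}) (k+\frac{1}{6}) (k+1)] ; factor over Q: parameters, x = \frac{7}{5}, and C = -\frac{2}{3}.

At argument \frac{7}{5}: a 1F2 with upper {1}, lower {-\frac{2}{5}, \frac{1}{6}}, scaled by C = -\frac{2}{3}. Verdict: none (x = \frac{7}{5}): each listed identity misses the multisets {1} ; {-\frac{2}{5}, \frac{1}{6}}.


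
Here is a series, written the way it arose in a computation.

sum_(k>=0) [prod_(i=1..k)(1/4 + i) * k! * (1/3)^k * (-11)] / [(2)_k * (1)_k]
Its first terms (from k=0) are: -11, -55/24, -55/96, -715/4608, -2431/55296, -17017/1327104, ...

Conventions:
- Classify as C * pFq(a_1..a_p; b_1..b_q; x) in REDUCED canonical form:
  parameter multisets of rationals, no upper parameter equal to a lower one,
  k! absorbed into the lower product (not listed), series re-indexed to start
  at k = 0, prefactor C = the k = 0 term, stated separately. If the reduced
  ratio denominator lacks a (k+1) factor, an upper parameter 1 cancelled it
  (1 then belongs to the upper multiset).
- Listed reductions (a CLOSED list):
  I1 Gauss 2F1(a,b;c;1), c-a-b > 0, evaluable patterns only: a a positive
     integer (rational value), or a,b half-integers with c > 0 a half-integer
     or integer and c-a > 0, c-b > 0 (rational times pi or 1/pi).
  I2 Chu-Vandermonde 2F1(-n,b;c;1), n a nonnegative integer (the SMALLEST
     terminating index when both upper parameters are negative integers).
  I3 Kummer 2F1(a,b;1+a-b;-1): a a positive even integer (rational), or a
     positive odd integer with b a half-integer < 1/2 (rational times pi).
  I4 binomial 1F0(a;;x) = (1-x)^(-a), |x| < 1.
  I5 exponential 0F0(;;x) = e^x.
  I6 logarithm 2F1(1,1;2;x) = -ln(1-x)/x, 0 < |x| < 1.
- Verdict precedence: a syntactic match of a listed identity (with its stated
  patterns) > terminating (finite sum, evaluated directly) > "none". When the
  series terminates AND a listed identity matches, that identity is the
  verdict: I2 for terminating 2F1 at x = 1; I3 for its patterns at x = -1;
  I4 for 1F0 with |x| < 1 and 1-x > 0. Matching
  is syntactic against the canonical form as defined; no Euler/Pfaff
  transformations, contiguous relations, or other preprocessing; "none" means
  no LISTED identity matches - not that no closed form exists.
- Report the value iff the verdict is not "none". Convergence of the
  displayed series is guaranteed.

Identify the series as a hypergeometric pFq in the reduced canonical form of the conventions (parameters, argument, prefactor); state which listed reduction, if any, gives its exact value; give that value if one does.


Canonical form: C = -11 times 2F1 with upper {1, 5/4}, lower {2}, x = 1/3. Verdict: no listed reduction: x = 1/3 and upper {1, 5/4} fail every I1-I6 pattern.

Key step: t_0 being -11, (1)_k (C = -11, x = 1/3) is k! itself.
Step ratio: r(k) = (1/3) * (k+1) (k+5/4) / [(k+2) (k+1)] - rational in k. x = (1/3); t_0 = -11; negate the roots.


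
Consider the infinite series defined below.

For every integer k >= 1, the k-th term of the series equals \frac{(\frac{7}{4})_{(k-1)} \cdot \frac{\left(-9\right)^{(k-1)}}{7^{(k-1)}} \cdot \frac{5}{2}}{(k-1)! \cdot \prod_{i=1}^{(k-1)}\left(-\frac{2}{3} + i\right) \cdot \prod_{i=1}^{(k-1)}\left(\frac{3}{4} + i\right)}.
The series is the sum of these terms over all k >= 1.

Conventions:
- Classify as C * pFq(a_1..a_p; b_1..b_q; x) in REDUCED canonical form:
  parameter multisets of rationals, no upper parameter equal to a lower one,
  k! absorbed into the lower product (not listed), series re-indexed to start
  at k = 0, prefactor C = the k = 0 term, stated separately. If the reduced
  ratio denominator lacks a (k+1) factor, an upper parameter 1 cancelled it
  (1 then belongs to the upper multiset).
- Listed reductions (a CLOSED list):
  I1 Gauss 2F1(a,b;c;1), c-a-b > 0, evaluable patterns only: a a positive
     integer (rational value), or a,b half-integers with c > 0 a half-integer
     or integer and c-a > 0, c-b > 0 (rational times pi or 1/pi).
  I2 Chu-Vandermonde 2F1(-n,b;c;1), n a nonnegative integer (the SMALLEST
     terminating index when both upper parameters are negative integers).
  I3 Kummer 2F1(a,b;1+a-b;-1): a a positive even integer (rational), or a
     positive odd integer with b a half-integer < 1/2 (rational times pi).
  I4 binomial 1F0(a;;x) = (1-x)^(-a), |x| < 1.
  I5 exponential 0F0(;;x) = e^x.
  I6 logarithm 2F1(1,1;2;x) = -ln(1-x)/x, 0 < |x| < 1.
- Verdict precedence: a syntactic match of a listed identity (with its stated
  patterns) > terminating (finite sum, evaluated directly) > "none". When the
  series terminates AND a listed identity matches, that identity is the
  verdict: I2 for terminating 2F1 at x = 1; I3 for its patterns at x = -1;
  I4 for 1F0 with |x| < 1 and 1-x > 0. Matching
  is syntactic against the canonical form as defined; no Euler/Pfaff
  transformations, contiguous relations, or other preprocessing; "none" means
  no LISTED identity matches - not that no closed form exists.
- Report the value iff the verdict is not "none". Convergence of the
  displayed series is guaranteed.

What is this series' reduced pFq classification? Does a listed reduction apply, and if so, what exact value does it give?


x = -\frac{9}{7} here; the reduced form reads 0F1, upper {-}, lower {\frac{1}{3}}, C = \frac{5}{2}. Verdict: none - this 0F1 at x = -\frac{9}{7} matches no listed pattern, and upper {-} holds no stopper.

The tell: with t_0 = \frac{5}{2}, the parameter 7/4 appears in both the upper and lower lists and cancels.
Step ratio: r(k) = -\frac{9}{7} * 1 / [(k+\frac{1}{3}) (k+1)] - rational in k, leading ratio -\frac{9}{7}; with t_0 = \frac{5}{2}, classification follows.


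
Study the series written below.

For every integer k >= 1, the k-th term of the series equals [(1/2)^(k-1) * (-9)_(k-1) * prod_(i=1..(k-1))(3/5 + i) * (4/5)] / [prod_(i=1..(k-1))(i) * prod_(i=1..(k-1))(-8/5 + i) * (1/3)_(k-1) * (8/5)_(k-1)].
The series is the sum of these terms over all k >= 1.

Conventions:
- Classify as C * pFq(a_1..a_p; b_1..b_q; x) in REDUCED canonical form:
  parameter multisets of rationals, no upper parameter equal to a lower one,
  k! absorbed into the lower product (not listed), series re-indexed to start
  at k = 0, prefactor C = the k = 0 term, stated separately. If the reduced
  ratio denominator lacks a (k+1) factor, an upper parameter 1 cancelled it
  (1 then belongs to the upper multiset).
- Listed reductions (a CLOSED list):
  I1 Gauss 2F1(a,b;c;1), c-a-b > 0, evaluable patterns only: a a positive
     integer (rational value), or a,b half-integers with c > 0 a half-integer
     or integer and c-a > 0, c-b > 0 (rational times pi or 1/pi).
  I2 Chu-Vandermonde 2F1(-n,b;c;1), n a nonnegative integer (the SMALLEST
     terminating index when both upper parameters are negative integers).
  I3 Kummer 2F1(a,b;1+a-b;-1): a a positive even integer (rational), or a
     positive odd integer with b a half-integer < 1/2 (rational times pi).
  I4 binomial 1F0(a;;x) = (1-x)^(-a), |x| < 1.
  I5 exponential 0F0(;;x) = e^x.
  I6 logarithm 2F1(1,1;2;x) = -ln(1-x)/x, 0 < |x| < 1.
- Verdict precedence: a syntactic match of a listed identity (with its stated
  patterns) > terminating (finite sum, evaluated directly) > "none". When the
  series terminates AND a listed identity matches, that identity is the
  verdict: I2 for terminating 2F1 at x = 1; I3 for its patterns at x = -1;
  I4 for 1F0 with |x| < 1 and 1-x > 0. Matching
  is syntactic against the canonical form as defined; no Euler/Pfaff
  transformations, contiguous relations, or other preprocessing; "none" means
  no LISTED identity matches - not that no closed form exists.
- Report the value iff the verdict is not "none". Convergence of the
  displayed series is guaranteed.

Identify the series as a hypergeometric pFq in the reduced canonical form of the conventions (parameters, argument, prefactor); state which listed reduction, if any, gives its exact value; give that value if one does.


Canonical form: C = 4/5 times 1F2 with upper {-9}, lower {-3/5, 1/3}, x = 1/2. Verdict: terminating - upper -9 stops the sum at k = 9; the 10 terms are added exactly. Sum: -2069119187450843917/77271429975900160.

Key step: with t_0 = 4/5, the lower running product (C = 4/5, x = 1/2) is a rising factorial.
Consecutive-term ratio: r(k) = (1/2) * (k-9) / [(k-3/5) (k+1/3) (k+1)] - poly over poly, x = (1/2) from leading terms; C = 4/5 at k = 0.


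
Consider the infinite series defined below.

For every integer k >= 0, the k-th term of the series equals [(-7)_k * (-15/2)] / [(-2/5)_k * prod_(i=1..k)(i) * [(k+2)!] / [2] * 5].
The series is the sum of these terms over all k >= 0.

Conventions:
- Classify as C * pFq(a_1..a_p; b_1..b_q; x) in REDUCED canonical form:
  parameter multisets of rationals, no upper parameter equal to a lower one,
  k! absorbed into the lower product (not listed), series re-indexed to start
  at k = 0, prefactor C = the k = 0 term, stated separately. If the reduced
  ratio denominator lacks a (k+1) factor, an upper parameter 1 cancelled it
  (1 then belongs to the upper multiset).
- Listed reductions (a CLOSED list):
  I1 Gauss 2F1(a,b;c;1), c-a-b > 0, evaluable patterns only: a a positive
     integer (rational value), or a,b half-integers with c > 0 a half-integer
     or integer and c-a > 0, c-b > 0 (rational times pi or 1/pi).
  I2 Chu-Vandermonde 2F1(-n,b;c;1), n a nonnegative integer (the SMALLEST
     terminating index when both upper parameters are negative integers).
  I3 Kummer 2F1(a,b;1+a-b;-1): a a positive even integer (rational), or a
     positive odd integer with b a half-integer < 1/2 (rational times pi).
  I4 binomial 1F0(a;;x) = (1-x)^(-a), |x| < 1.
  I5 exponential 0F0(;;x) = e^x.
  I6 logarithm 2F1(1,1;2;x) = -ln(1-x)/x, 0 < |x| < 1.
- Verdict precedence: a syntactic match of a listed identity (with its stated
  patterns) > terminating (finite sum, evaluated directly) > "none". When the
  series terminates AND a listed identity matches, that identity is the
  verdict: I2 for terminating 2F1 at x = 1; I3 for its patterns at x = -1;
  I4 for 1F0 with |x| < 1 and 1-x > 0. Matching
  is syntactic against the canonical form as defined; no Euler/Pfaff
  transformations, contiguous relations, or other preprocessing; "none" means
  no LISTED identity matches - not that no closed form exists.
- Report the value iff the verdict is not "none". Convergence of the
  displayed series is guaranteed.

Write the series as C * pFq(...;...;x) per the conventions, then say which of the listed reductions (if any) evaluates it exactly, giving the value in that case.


Reduced: x = 1, 1F2, upper = {-7}, lower = {-2/5, 3}, C = -3/2. Verdict: terminating (-7 upstairs). 8 nonzero terms in all; added directly. Value: -253478297269/174990606336.

Key observation: from the first term -3/2: the constant factors (C = -3/2) combine into one prefactor.
Step ratio: r(k) = 1 * (k-7) / [(k-2/5) (k+3) (k+1)] - rational in k, leading ratio 1; with t_0 = -3/2, classification follows.


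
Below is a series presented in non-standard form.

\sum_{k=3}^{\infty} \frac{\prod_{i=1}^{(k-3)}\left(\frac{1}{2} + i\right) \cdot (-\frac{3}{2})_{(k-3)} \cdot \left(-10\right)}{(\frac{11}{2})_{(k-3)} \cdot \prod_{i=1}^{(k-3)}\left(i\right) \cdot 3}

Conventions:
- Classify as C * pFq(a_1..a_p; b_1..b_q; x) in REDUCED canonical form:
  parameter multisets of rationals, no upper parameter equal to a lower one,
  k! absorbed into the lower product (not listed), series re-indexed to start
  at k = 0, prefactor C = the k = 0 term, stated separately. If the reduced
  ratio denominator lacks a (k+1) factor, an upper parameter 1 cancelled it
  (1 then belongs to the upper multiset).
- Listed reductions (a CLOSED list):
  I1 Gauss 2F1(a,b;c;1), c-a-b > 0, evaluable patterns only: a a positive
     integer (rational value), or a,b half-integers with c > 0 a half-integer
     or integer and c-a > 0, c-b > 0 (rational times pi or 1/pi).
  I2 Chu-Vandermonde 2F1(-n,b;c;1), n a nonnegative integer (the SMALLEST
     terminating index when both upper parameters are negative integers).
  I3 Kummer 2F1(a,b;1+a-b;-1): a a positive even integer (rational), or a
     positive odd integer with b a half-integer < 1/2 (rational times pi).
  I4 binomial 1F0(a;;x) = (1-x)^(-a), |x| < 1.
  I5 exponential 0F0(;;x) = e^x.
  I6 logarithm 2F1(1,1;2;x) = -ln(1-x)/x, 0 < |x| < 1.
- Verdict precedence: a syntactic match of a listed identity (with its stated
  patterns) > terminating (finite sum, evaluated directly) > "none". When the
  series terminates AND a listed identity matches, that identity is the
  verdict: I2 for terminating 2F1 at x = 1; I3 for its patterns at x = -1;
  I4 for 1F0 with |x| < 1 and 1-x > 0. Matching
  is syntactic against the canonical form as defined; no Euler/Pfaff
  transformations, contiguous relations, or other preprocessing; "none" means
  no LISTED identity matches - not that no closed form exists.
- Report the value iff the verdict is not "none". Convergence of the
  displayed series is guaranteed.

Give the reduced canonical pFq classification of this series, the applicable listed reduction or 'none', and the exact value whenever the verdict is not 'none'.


Prefactor -\frac{10}{3}, argument 1: 2F1 with upper {-\frac{3}{2}, \frac{3}{2}} over lower {\frac{11}{2}}. Verdict: Gauss (I1, half-integer pattern) matches (x = 1; upper {-\frac{3}{2}, \frac{3}{2}} half-integers, c = \frac{11}{2} in the evaluable pattern). Its exact value is \left(-\frac{11025}{16384}\right) \cdot \pi.

The tell: with t_0 = -\frac{10}{3}, the constant factors (C = -10/3, x = 1) combine into one prefactor.
Consecutive-term ratio: r(k) = 1 * (k-\frac{3}{2}) (k+\frac{3}{2}) / [(k+\frac{11}{2}) (k+1)] - rational; roots negated = parameters, x = 1, C = -\frac{10}{3}.


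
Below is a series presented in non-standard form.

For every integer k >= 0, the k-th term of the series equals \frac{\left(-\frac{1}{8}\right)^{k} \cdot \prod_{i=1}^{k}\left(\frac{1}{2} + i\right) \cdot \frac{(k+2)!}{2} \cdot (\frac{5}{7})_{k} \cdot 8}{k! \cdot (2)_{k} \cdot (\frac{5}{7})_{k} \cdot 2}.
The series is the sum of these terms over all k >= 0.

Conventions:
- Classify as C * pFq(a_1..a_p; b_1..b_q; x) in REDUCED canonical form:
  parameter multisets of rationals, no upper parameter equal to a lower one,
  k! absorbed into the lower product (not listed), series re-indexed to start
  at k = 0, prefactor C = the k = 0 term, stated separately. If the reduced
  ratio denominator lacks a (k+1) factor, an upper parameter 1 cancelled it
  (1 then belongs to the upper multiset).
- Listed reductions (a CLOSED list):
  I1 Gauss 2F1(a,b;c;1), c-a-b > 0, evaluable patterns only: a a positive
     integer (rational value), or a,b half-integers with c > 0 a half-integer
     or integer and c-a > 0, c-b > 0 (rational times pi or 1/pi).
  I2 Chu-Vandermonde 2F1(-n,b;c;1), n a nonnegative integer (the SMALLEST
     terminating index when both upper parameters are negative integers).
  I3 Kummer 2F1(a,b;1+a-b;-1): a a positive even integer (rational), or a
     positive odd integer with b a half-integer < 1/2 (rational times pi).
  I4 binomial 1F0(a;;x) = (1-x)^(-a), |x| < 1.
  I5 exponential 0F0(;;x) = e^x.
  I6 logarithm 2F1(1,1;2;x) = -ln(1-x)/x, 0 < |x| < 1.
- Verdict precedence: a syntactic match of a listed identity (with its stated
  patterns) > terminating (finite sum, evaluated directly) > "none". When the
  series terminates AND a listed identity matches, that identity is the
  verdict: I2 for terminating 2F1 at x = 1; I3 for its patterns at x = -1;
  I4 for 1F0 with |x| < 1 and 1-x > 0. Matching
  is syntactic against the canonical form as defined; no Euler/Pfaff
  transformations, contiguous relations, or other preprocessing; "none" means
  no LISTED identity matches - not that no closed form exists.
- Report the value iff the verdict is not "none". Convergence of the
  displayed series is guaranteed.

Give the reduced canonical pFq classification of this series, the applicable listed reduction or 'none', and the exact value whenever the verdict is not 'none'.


Key observation: t_0 = 4 here, and the factorial ratio (C = 4, x = -1/8) (k+a-1)!/(a-1)! is a rising factorial (a)_k.
Term ratio: r(k) = -\frac{1}{8} * (k+\frac{3}{2}) (k+3) / [(k+2) (k+1)] - rational in k, leading ratio -\frac{1}{8}; with t_0 = 4, classification follows.

Classification (C = 4): 2F1 with upper {\frac{3}{2}, 3}, lower {2}, argument x = -\frac{1}{8}. Verdict: none here - no I1-I6 shape fits x = -\frac{1}{8} with lower {2}.
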